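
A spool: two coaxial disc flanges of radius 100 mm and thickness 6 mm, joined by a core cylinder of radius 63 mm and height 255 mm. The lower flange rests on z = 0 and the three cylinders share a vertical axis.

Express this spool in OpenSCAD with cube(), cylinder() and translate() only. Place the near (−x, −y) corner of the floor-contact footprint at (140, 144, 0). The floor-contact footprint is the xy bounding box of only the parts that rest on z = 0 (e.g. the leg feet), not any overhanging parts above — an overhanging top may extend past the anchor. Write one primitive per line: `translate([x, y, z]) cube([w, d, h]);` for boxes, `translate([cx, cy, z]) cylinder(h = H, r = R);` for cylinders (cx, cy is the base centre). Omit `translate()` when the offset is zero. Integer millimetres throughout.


translate([240, 244, 0]) cylinder(h = 6, r = 100);
translate([240, 244, 6]) cylinder(h = 255, r = 63);
translate([240, 244, 261]) cylinder(h = 6, r = 100);


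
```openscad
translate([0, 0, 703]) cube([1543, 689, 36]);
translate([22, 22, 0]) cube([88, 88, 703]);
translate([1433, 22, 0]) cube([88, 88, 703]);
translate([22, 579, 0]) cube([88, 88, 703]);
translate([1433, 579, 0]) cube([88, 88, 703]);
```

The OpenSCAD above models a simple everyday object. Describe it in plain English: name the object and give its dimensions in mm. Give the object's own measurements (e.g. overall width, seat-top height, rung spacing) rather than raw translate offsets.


A rectangular dining table. The top is 1543×689×36 mm with its upper surface at z = 739 mm. It stands on four 88×88 mm square legs, each inset 22 mm from the nearest pair of top edges, running from the floor to the underside of the top.


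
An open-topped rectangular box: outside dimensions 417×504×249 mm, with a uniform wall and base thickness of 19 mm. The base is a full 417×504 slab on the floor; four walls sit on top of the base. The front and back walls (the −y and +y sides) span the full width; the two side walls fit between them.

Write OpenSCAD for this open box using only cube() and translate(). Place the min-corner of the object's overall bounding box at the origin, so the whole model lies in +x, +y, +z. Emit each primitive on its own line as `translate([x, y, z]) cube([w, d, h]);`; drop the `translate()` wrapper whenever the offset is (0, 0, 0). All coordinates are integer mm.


cube([417, 504, 19]);
translate([0, 0, 19]) cube([417, 19, 230]);
translate([0, 485, 19]) cube([417, 19, 230]);
translate([0, 19, 19]) cube([19, 466, 230]);
translate([398, 19, 19]) cube([19, 466, 230]);


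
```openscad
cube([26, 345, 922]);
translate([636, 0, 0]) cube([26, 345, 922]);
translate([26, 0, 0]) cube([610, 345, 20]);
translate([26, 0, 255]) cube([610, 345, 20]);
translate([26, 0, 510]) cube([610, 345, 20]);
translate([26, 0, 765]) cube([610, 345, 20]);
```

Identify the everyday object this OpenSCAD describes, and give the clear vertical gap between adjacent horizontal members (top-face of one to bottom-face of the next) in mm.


A bookshelf. The clear shelf gap is 235 mm.

Two tall side panels with 4 horizontal boards between them — a bookshelf. The first two shelf undersides are at z = 0 and z = 255; with shelf thickness 20, the clear gap is 255 − 0 − 20 = 235 mm.


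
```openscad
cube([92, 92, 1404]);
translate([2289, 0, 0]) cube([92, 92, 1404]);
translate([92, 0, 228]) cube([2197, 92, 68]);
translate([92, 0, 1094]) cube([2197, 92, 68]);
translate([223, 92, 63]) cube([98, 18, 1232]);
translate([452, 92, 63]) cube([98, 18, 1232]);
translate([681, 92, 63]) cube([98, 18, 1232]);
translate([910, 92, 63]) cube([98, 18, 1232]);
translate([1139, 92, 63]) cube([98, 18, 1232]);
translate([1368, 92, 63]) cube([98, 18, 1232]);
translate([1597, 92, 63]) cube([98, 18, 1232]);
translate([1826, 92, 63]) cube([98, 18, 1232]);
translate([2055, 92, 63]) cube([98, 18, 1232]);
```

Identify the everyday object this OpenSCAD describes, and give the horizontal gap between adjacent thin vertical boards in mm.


A fence section. The picket gap is 131 mm.

Two posts, two rails, 9 pickets — a fence section. Span 2197 mm holds 9 pickets of 98 mm with 10 equal gaps: ⌊(2197 − 9·98) / 10⌋ = 131 mm.


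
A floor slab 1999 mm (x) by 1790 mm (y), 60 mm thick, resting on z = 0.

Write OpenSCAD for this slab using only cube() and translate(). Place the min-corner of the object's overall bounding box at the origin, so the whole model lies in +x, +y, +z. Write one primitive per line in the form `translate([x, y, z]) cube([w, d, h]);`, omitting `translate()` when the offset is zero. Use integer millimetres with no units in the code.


cube([1999, 1790, 60]);


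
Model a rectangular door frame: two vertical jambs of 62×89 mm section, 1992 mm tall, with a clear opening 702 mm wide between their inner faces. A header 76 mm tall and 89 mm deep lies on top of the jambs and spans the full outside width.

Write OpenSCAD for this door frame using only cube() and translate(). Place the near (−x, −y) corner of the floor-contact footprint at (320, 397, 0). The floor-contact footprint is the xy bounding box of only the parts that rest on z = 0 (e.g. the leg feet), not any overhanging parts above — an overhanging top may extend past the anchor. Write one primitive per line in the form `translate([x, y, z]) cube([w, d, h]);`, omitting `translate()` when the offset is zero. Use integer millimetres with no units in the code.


translate([320, 397, 0]) cube([62, 89, 1992]);
translate([1084, 397, 0]) cube([62, 89, 1992]);
translate([320, 397, 1992]) cube([826, 89, 76]);


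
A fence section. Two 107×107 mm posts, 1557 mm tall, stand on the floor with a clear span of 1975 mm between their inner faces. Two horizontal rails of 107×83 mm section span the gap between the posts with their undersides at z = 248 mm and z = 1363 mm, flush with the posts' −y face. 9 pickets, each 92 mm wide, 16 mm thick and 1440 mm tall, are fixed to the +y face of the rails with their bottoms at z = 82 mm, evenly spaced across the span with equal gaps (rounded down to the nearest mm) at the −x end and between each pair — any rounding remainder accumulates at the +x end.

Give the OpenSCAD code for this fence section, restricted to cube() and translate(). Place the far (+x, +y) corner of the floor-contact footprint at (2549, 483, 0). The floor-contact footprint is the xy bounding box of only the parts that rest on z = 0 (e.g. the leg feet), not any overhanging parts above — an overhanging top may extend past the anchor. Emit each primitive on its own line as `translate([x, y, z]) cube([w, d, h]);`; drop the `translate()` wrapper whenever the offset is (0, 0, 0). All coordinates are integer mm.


translate([360, 376, 0]) cube([107, 107, 1557]);
translate([2442, 376, 0]) cube([107, 107, 1557]);
translate([467, 376, 248]) cube([1975, 107, 83]);
translate([467, 376, 1363]) cube([1975, 107, 83]);
translate([581, 483, 82]) cube([92, 16, 1440]);
translate([787, 483, 82]) cube([92, 16, 1440]);
translate([993, 483, 82]) cube([92, 16, 1440]);
translate([1199, 483, 82]) cube([92, 16, 1440]);
translate([1405, 483, 82]) cube([92, 16, 1440]);
translate([1611, 483, 82]) cube([92, 16, 1440]);
translate([1817, 483, 82]) cube([92, 16, 1440]);
translate([2023, 483, 82]) cube([92, 16, 1440]);
translate([2229, 483, 82]) cube([92, 16, 1440]);


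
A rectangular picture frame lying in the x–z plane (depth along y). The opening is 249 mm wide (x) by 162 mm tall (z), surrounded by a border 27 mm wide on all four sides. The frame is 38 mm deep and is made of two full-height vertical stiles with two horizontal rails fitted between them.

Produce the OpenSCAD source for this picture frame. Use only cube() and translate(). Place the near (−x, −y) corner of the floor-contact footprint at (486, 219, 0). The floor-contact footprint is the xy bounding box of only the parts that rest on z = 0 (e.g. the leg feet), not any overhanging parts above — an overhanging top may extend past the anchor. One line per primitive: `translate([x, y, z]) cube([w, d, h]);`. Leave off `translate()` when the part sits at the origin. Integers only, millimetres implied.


translate([486, 219, 0]) cube([27, 38, 216]);
translate([762, 219, 0]) cube([27, 38, 216]);
translate([513, 219, 0]) cube([249, 38, 27]);
translate([513, 219, 189]) cube([249, 38, 27]);


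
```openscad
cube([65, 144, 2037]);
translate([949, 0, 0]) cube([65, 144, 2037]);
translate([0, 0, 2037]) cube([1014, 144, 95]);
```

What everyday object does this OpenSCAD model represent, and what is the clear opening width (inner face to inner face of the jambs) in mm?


A door frame. The clear opening width is 884 mm.

Two 2037 mm tall posts with a header on top — a door frame. The left jamb is 65 mm wide at x = 0; the right jamb starts at x = 949. The clear opening is 949 − 65 = 884 mm.


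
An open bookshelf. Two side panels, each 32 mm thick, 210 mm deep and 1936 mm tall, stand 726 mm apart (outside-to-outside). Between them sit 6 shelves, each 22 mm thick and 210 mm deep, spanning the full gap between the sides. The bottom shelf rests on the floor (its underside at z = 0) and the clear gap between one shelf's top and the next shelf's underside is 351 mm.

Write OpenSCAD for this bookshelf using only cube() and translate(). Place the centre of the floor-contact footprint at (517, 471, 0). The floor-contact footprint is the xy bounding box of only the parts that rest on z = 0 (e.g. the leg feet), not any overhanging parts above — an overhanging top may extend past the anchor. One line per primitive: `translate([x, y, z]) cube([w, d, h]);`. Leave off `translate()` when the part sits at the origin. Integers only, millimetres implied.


translate([154, 366, 0]) cube([32, 210, 1936]);
translate([848, 366, 0]) cube([32, 210, 1936]);
translate([186, 366, 0]) cube([662, 210, 22]);
translate([186, 366, 373]) cube([662, 210, 22]);
translate([186, 366, 746]) cube([662, 210, 22]);
translate([186, 366, 1119]) cube([662, 210, 22]);
translate([186, 366, 1492]) cube([662, 210, 22]);
translate([186, 366, 1865]) cube([662, 210, 22]);


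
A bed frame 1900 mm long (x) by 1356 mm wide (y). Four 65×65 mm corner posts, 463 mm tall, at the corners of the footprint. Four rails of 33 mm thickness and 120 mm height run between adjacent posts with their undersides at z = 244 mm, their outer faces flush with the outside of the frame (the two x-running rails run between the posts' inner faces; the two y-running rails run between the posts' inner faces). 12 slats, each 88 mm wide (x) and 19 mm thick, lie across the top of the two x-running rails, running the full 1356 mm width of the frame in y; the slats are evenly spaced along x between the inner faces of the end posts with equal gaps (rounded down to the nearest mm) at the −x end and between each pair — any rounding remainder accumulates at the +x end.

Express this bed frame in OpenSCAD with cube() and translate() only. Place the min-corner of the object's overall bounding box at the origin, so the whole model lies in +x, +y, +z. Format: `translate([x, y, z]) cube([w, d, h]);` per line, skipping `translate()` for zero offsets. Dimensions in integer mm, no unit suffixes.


cube([65, 65, 463]);
translate([0, 1291, 0]) cube([65, 65, 463]);
translate([1835, 0, 0]) cube([65, 65, 463]);
translate([1835, 1291, 0]) cube([65, 65, 463]);
translate([65, 0, 244]) cube([1770, 33, 120]);
translate([65, 1323, 244]) cube([1770, 33, 120]);
translate([0, 65, 244]) cube([33, 1226, 120]);
translate([1867, 65, 244]) cube([33, 1226, 120]);
translate([119, 0, 364]) cube([88, 1356, 19]);
translate([261, 0, 364]) cube([88, 1356, 19]);
translate([403, 0, 364]) cube([88, 1356, 19]);
translate([545, 0, 364]) cube([88, 1356, 19]);
translate([687, 0, 364]) cube([88, 1356, 19]);
translate([829, 0, 364]) cube([88, 1356, 19]);
translate([971, 0, 364]) cube([88, 1356, 19]);
translate([1113, 0, 364]) cube([88, 1356, 19]);
translate([1255, 0, 364]) cube([88, 1356, 19]);
translate([1397, 0, 364]) cube([88, 1356, 19]);
translate([1539, 0, 364]) cube([88, 1356, 19]);
translate([1681, 0, 364]) cube([88, 1356, 19]);


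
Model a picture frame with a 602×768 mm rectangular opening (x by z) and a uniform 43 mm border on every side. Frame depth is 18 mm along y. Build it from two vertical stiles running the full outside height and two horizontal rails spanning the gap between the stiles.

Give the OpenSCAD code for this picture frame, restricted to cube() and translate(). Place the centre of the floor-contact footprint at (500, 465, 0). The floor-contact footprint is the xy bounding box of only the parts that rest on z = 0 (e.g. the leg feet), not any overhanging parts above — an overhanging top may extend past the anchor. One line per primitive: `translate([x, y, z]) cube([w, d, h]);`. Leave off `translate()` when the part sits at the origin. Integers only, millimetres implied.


translate([156, 456, 0]) cube([43, 18, 854]);
translate([801, 456, 0]) cube([43, 18, 854]);
translate([199, 456, 0]) cube([602, 18, 43]);
translate([199, 456, 811]) cube([602, 18, 43]);


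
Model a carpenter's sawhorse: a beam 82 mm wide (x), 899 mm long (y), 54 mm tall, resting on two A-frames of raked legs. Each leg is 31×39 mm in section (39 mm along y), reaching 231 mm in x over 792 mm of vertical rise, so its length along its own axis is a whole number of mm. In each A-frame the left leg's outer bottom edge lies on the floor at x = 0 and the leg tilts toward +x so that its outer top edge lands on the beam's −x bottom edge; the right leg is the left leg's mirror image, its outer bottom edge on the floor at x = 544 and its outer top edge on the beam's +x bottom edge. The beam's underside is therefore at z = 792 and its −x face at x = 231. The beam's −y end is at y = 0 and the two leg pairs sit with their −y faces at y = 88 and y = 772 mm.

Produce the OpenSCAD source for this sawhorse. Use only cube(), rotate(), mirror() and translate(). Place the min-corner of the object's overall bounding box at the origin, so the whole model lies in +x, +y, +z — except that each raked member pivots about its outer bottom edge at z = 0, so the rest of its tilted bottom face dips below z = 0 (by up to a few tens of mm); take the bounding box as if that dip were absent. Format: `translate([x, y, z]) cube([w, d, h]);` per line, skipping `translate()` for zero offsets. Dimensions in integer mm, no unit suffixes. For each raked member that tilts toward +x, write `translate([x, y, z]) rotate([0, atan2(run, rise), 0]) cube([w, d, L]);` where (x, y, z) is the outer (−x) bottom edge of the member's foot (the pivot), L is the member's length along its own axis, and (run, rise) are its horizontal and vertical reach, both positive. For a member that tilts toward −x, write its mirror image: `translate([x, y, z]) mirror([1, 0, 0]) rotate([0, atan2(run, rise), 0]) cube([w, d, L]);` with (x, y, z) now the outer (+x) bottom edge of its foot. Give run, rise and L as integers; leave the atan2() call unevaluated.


// leg length = √(231² + 792²) = 825
// right-leg outer foot x = 2·231 + 82 = 544
// beam min-corner = (231, 0, 792)
translate([231, 0, 792]) cube([82, 899, 54]);
translate([0, 88, 0]) rotate([0, atan2(231, 792), 0]) cube([31, 39, 825]);
translate([544, 88, 0]) mirror([1, 0, 0]) rotate([0, atan2(231, 792), 0]) cube([31, 39, 825]);
translate([0, 772, 0]) rotate([0, atan2(231, 792), 0]) cube([31, 39, 825]);
translate([544, 772, 0]) mirror([1, 0, 0]) rotate([0, atan2(231, 792), 0]) cube([31, 39, 825]);


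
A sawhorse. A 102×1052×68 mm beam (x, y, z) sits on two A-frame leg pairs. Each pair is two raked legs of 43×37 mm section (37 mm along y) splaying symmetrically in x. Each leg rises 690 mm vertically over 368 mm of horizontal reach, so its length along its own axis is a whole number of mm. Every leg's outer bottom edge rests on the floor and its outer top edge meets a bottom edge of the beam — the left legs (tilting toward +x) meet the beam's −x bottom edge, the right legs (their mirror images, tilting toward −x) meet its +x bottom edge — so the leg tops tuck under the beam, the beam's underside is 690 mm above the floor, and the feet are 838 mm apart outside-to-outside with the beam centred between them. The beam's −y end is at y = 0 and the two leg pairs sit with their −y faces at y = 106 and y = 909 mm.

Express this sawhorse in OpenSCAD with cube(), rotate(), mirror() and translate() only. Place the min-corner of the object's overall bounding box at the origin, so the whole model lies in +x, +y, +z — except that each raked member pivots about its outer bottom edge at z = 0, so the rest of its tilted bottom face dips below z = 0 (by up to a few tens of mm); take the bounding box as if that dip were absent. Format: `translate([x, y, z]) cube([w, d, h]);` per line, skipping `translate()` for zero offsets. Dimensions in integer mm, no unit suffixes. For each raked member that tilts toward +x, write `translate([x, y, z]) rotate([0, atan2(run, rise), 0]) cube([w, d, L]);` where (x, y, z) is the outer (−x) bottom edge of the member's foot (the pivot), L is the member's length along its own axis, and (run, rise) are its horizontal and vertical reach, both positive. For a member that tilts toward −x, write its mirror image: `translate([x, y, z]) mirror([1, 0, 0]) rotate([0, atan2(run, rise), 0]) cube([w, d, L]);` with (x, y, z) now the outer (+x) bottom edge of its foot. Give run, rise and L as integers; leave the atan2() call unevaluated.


translate([368, 0, 690]) cube([102, 1052, 68]);
translate([0, 106, 0]) rotate([0, atan2(368, 690), 0]) cube([43, 37, 782]);
translate([838, 106, 0]) mirror([1, 0, 0]) rotate([0, atan2(368, 690), 0]) cube([43, 37, 782]);
translate([0, 909, 0]) rotate([0, atan2(368, 690), 0]) cube([43, 37, 782]);
translate([838, 909, 0]) mirror([1, 0, 0]) rotate([0, atan2(368, 690), 0]) cube([43, 37, 782]);


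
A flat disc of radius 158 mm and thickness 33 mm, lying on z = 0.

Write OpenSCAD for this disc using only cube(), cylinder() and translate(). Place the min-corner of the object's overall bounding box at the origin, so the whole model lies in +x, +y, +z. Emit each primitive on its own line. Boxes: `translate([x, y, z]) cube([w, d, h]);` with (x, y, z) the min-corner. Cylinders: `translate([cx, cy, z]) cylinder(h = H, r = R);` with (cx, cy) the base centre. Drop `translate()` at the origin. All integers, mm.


translate([158, 158, 0]) cylinder(h = 33, r = 158);


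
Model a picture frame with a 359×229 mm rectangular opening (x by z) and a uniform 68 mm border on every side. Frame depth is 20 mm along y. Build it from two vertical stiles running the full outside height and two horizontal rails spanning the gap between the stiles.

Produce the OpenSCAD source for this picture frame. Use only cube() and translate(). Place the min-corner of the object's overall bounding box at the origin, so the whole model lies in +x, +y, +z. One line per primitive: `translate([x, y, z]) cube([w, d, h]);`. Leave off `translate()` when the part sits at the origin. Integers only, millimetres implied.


cube([68, 20, 365]);
translate([427, 0, 0]) cube([68, 20, 365]);
translate([68, 0, 0]) cube([359, 20, 68]);
translate([68, 0, 297]) cube([359, 20, 68]);


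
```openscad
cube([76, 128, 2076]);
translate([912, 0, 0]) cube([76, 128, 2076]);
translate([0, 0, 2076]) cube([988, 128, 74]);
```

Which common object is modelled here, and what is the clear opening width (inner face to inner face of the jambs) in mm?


A door frame. The clear opening width is 836 mm.

Two 2076 mm tall posts with a header on top — a door frame. The left jamb is 76 mm wide at x = 0; the right jamb starts at x = 912. The clear opening is 912 − 76 = 836 mm.


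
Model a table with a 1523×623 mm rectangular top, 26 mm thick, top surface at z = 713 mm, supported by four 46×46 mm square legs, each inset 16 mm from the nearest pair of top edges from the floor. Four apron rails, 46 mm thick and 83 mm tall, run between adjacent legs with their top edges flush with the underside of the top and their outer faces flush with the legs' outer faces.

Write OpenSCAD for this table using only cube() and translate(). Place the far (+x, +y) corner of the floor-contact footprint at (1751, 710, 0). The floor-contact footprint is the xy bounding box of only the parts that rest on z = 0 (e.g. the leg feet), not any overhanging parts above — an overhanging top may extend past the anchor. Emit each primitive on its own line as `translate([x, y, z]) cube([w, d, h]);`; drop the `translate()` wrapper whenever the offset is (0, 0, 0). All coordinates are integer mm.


translate([244, 103, 687]) cube([1523, 623, 26]);
translate([260, 119, 0]) cube([46, 46, 687]);
translate([1705, 119, 0]) cube([46, 46, 687]);
translate([260, 664, 0]) cube([46, 46, 687]);
translate([1705, 664, 0]) cube([46, 46, 687]);
translate([306, 119, 604]) cube([1399, 46, 83]);
translate([306, 664, 604]) cube([1399, 46, 83]);
translate([260, 165, 604]) cube([46, 499, 83]);
translate([1705, 165, 604]) cube([46, 499, 83]);


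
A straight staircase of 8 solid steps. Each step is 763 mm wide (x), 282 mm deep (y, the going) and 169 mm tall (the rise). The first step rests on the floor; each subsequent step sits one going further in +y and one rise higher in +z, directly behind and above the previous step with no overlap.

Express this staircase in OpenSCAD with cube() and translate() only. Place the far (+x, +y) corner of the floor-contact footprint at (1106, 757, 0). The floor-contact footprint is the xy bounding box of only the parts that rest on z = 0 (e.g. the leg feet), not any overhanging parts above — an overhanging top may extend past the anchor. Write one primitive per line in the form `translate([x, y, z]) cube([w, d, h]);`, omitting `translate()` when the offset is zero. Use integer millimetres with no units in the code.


translate([343, 475, 0]) cube([763, 282, 169]);
translate([343, 757, 169]) cube([763, 282, 169]);
translate([343, 1039, 338]) cube([763, 282, 169]);
translate([343, 1321, 507]) cube([763, 282, 169]);
translate([343, 1603, 676]) cube([763, 282, 169]);
translate([343, 1885, 845]) cube([763, 282, 169]);
translate([343, 2167, 1014]) cube([763, 282, 169]);
translate([343, 2449, 1183]) cube([763, 282, 169]);


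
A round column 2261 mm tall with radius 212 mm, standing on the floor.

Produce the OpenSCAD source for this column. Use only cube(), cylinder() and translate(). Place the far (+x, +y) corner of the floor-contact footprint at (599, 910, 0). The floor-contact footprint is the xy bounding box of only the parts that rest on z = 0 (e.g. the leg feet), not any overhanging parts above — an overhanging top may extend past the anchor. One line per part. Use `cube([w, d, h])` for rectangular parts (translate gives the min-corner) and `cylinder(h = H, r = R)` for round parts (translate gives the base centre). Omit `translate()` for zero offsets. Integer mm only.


translate([387, 698, 0]) cylinder(h = 2261, r = 212);


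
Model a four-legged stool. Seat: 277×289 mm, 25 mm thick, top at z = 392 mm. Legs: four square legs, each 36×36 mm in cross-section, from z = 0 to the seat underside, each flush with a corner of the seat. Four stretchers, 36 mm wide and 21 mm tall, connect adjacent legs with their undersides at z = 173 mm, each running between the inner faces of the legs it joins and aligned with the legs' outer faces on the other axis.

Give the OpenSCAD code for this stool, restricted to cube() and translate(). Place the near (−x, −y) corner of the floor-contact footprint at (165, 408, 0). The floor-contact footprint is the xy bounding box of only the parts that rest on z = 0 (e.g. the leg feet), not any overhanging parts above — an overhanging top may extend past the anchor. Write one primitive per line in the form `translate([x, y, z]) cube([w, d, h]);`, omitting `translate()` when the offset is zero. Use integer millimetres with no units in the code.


// leg_h = 392 - 25 = 367
// stretcher span = 277 - 2*36 = 205
translate([165, 408, 367]) cube([277, 289, 25]);
translate([165, 408, 0]) cube([36, 36, 367]);
translate([406, 408, 0]) cube([36, 36, 367]);
translate([165, 661, 0]) cube([36, 36, 367]);
translate([406, 661, 0]) cube([36, 36, 367]);
translate([201, 408, 173]) cube([205, 36, 21]);
translate([201, 661, 173]) cube([205, 36, 21]);
translate([165, 444, 173]) cube([36, 217, 21]);
translate([406, 444, 173]) cube([36, 217, 21]);


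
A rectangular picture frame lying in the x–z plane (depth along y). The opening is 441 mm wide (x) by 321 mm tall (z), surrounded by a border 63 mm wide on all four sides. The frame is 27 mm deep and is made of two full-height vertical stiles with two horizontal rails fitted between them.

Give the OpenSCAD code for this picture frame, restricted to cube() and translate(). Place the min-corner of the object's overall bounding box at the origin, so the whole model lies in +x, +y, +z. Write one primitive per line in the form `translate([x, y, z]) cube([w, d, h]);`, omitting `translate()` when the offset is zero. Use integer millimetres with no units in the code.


cube([63, 27, 447]);
translate([504, 0, 0]) cube([63, 27, 447]);
translate([63, 0, 0]) cube([441, 27, 63]);
translate([63, 0, 384]) cube([441, 27, 63]);


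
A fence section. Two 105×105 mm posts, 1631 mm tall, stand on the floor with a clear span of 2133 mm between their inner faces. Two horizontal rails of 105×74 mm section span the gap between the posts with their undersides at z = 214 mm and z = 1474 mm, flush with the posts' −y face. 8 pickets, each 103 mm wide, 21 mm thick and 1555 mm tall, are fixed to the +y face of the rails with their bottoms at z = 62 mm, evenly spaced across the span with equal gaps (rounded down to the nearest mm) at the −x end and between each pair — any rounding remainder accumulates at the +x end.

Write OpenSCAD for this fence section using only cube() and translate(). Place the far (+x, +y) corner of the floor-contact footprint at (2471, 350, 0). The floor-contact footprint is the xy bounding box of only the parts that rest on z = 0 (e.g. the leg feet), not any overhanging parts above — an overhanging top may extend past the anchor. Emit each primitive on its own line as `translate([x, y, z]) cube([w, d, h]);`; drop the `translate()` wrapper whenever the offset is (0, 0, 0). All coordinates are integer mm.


translate([128, 245, 0]) cube([105, 105, 1631]);
translate([2366, 245, 0]) cube([105, 105, 1631]);
translate([233, 245, 214]) cube([2133, 105, 74]);
translate([233, 245, 1474]) cube([2133, 105, 74]);
translate([378, 350, 62]) cube([103, 21, 1555]);
translate([626, 350, 62]) cube([103, 21, 1555]);
translate([874, 350, 62]) cube([103, 21, 1555]);
translate([1122, 350, 62]) cube([103, 21, 1555]);
translate([1370, 350, 62]) cube([103, 21, 1555]);
translate([1618, 350, 62]) cube([103, 21, 1555]);
translate([1866, 350, 62]) cube([103, 21, 1555]);
translate([2114, 350, 62]) cube([103, 21, 1555]);


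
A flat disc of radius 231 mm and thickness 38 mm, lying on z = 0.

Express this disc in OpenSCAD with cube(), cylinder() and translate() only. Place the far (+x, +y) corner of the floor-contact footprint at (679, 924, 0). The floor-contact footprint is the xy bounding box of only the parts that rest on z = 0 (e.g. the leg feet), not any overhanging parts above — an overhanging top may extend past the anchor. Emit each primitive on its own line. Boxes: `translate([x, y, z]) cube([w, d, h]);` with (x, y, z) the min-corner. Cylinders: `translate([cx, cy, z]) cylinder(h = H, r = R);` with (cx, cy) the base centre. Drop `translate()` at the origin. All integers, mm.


translate([448, 693, 0]) cylinder(h = 38, r = 231);


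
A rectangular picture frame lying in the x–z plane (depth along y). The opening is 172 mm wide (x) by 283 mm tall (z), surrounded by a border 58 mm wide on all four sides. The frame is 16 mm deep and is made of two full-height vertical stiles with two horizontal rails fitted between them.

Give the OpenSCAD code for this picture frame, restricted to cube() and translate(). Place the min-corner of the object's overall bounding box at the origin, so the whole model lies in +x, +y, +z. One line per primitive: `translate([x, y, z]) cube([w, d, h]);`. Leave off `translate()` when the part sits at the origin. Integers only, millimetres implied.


cube([58, 16, 399]);
translate([230, 0, 0]) cube([58, 16, 399]);
translate([58, 0, 0]) cube([172, 16, 58]);
translate([58, 0, 341]) cube([172, 16, 58]);


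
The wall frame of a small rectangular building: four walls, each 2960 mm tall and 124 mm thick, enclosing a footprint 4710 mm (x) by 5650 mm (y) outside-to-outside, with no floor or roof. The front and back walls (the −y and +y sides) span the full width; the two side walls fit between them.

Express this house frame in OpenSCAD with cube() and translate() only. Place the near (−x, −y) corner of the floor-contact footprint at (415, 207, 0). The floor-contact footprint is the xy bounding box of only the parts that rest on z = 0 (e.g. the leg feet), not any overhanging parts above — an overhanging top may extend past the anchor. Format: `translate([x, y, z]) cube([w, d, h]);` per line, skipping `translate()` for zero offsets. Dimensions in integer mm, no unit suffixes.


translate([415, 207, 0]) cube([4710, 124, 2960]);
translate([415, 5733, 0]) cube([4710, 124, 2960]);
translate([415, 331, 0]) cube([124, 5402, 2960]);
translate([5001, 331, 0]) cube([124, 5402, 2960]);


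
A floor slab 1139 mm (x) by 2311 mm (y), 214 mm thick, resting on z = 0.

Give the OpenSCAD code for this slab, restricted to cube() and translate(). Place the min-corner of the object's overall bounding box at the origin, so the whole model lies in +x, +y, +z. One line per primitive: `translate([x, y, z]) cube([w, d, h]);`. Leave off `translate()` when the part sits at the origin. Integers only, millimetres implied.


cube([1139, 2311, 214]);


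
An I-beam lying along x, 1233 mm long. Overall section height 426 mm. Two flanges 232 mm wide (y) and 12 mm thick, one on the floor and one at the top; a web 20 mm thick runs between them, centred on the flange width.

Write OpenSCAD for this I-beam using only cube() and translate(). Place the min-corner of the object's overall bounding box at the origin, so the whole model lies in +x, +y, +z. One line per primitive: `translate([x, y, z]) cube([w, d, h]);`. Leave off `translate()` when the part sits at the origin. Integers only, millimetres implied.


cube([1233, 232, 12]);
translate([0, 106, 12]) cube([1233, 20, 402]);
translate([0, 0, 414]) cube([1233, 232, 12]);


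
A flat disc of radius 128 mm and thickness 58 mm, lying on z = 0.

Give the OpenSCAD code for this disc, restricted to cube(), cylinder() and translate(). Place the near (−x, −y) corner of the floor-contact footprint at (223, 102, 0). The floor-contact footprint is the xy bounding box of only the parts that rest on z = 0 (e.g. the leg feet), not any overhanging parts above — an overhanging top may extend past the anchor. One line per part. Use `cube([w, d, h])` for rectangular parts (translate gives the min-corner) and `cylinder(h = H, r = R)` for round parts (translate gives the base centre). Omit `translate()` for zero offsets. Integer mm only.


translate([351, 230, 0]) cylinder(h = 58, r = 128);


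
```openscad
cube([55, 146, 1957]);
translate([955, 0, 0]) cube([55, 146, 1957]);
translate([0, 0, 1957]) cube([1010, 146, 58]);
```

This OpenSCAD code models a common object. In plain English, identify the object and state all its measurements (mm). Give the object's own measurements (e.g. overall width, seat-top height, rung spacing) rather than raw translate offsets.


A door frame. The clear opening is 900 mm wide and 1957 mm high. Two 55 mm wide jambs, 146 mm deep, stand either side of the opening from the floor to the top of the opening. A 58 mm thick head sits across the top of both jambs, spanning the full outside width of the frame.


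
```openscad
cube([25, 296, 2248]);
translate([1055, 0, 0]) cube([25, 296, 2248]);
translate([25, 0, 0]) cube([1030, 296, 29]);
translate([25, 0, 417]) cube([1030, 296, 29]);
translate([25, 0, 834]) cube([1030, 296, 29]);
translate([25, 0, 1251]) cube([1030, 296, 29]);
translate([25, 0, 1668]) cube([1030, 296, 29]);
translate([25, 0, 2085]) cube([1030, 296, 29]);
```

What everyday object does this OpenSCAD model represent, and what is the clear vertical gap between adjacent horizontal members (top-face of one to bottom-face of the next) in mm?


A bookshelf. The clear shelf gap is 388 mm.

Two tall side panels with 6 horizontal boards between them — a bookshelf. The first two shelf undersides are at z = 0 and z = 417; with shelf thickness 29, the clear gap is 417 − 0 − 29 = 388 mm.


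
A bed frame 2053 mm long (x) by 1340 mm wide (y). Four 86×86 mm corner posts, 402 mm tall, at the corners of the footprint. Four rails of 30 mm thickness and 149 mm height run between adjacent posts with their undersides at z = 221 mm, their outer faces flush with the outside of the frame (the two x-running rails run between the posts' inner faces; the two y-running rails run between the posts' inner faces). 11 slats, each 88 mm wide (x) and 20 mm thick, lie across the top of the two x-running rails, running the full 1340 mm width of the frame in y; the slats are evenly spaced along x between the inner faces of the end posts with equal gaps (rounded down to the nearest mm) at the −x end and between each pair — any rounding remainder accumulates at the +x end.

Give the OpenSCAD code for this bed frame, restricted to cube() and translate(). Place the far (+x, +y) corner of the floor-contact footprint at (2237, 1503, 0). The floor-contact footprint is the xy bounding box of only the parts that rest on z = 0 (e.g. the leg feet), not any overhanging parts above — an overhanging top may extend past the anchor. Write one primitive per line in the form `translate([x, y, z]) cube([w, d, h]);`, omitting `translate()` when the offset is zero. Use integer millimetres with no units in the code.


translate([184, 163, 0]) cube([86, 86, 402]);
translate([184, 1417, 0]) cube([86, 86, 402]);
translate([2151, 163, 0]) cube([86, 86, 402]);
translate([2151, 1417, 0]) cube([86, 86, 402]);
translate([270, 163, 221]) cube([1881, 30, 149]);
translate([270, 1473, 221]) cube([1881, 30, 149]);
translate([184, 249, 221]) cube([30, 1168, 149]);
translate([2207, 249, 221]) cube([30, 1168, 149]);
translate([346, 163, 370]) cube([88, 1340, 20]);
translate([510, 163, 370]) cube([88, 1340, 20]);
translate([674, 163, 370]) cube([88, 1340, 20]);
translate([838, 163, 370]) cube([88, 1340, 20]);
translate([1002, 163, 370]) cube([88, 1340, 20]);
translate([1166, 163, 370]) cube([88, 1340, 20]);
translate([1330, 163, 370]) cube([88, 1340, 20]);
translate([1494, 163, 370]) cube([88, 1340, 20]);
translate([1658, 163, 370]) cube([88, 1340, 20]);
translate([1822, 163, 370]) cube([88, 1340, 20]);
translate([1986, 163, 370]) cube([88, 1340, 20]);


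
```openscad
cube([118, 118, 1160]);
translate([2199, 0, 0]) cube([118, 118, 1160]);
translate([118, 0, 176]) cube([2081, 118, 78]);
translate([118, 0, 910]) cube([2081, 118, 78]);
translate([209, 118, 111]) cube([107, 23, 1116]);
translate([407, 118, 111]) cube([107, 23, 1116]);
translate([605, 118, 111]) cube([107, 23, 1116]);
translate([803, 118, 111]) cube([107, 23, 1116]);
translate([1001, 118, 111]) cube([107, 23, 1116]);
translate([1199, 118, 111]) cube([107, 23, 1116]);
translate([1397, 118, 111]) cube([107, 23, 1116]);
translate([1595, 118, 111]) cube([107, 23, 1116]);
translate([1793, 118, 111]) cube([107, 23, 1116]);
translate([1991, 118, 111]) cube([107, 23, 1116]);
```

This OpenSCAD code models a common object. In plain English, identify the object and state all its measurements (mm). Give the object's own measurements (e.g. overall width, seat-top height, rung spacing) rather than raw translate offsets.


A fence section. Two 118×118 mm posts, 1160 mm tall, stand on the floor with a clear span of 2081 mm between their inner faces. Two horizontal rails of 118×78 mm section span the gap between the posts with their undersides at z = 176 mm and z = 910 mm, flush with the posts' −y face. 10 pickets, each 107 mm wide, 23 mm thick and 1116 mm tall, are fixed to the +y face of the rails with their bottoms at z = 111 mm, spaced across the span with a 91 mm gap after the −x post and between neighbouring pickets, with 101 mm left before the +x post.


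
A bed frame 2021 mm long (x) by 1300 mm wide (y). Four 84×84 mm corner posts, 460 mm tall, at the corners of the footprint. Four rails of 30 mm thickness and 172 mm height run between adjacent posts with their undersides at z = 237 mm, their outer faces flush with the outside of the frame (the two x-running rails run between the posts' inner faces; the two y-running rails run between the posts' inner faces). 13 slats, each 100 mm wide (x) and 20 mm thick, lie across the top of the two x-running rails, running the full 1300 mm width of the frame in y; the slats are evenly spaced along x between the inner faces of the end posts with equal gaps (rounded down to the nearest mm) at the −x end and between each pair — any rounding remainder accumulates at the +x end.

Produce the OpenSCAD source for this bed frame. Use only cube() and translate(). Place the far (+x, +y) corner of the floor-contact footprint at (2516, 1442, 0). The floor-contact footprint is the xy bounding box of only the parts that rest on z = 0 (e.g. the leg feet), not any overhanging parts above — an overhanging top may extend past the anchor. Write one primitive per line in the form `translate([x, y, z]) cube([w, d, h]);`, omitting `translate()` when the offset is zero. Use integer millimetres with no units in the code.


translate([495, 142, 0]) cube([84, 84, 460]);
translate([495, 1358, 0]) cube([84, 84, 460]);
translate([2432, 142, 0]) cube([84, 84, 460]);
translate([2432, 1358, 0]) cube([84, 84, 460]);
translate([579, 142, 237]) cube([1853, 30, 172]);
translate([579, 1412, 237]) cube([1853, 30, 172]);
translate([495, 226, 237]) cube([30, 1132, 172]);
translate([2486, 226, 237]) cube([30, 1132, 172]);
translate([618, 142, 409]) cube([100, 1300, 20]);
translate([757, 142, 409]) cube([100, 1300, 20]);
translate([896, 142, 409]) cube([100, 1300, 20]);
translate([1035, 142, 409]) cube([100, 1300, 20]);
translate([1174, 142, 409]) cube([100, 1300, 20]);
translate([1313, 142, 409]) cube([100, 1300, 20]);
translate([1452, 142, 409]) cube([100, 1300, 20]);
translate([1591, 142, 409]) cube([100, 1300, 20]);
translate([1730, 142, 409]) cube([100, 1300, 20]);
translate([1869, 142, 409]) cube([100, 1300, 20]);
translate([2008, 142, 409]) cube([100, 1300, 20]);
translate([2147, 142, 409]) cube([100, 1300, 20]);
translate([2286, 142, 409]) cube([100, 1300, 20]);


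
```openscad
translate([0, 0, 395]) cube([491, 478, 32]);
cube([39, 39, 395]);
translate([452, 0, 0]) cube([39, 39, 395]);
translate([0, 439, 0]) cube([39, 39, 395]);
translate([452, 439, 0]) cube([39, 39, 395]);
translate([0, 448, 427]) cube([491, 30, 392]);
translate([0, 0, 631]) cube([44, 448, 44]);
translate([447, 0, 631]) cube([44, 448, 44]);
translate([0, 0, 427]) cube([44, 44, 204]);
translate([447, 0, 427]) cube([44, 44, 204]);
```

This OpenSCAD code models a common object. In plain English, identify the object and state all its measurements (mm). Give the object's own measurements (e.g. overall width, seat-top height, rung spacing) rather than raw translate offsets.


A chair. The seat is a 491×478×32 mm slab with its top at z = 427 mm, on four 39×39 mm corner legs (flush with the seat edges, standing on z = 0). A flat backrest 30 mm thick, 392 mm tall, spans the full seat width and rises from the seat top along its +y edge, rear face flush with the rear of the seat. Two armrests of 44×44 mm section run along each side from the seat's front edge to the front of the backrest, top faces 248 mm above the seat top and outer faces flush with the seat's x-edges; a 44×44 mm post under the front of each armrest stands on the seat at the front corner.


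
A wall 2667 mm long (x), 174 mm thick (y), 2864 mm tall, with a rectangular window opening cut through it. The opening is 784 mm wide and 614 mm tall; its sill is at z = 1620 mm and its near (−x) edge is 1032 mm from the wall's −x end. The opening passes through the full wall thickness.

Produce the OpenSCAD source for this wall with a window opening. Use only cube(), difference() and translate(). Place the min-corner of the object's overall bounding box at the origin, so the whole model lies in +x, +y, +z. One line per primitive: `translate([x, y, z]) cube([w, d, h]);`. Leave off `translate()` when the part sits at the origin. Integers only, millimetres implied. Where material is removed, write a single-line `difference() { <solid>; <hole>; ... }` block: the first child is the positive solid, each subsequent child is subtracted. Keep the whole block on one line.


difference() { cube([2667, 174, 2864]); translate([1032, 0, 1620]) cube([784, 174, 614]); }
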